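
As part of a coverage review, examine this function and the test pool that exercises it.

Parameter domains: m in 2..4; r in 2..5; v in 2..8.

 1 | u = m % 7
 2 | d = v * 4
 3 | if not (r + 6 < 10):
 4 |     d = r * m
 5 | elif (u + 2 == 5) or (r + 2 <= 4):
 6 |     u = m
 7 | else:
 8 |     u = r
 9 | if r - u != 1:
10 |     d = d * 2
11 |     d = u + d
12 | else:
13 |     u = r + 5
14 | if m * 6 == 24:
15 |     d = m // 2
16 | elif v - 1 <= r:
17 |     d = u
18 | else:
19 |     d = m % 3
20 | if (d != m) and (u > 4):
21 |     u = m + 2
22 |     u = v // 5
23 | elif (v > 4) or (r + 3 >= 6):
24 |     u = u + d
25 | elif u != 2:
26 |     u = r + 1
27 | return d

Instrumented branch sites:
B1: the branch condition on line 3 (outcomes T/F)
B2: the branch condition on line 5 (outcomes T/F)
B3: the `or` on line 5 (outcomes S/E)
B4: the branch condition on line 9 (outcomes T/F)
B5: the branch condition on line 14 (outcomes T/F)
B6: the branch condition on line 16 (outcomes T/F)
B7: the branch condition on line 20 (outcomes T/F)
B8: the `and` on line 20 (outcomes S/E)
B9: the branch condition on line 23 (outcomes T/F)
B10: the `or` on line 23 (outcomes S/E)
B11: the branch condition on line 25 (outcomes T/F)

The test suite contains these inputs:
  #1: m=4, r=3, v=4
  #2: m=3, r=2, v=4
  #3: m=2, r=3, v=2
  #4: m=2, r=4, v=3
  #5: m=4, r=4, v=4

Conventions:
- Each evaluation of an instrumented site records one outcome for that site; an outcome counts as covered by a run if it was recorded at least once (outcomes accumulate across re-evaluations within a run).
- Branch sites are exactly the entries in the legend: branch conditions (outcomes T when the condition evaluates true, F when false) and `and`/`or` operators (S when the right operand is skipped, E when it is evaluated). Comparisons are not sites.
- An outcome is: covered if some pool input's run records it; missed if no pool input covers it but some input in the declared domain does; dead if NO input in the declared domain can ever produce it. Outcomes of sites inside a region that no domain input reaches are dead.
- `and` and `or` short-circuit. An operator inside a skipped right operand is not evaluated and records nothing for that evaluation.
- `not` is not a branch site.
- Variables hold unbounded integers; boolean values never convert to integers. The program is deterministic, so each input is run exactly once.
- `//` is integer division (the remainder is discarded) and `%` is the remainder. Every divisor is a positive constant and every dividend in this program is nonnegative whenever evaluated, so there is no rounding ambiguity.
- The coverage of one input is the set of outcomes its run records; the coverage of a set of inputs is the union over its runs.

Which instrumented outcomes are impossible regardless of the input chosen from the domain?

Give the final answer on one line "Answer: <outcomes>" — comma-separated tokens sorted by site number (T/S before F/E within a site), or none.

checking every outcome against all 84 domain inputs:
  reachable outcomes have witnesses, e.g. B1=T (e.g. m=2, r=4, v=2), B1=F (e.g. m=2, r=2, v=2), B2=T (e.g. m=2, r=2, v=2), B2=F (e.g. m=2, r=3, v=2)

Answer: none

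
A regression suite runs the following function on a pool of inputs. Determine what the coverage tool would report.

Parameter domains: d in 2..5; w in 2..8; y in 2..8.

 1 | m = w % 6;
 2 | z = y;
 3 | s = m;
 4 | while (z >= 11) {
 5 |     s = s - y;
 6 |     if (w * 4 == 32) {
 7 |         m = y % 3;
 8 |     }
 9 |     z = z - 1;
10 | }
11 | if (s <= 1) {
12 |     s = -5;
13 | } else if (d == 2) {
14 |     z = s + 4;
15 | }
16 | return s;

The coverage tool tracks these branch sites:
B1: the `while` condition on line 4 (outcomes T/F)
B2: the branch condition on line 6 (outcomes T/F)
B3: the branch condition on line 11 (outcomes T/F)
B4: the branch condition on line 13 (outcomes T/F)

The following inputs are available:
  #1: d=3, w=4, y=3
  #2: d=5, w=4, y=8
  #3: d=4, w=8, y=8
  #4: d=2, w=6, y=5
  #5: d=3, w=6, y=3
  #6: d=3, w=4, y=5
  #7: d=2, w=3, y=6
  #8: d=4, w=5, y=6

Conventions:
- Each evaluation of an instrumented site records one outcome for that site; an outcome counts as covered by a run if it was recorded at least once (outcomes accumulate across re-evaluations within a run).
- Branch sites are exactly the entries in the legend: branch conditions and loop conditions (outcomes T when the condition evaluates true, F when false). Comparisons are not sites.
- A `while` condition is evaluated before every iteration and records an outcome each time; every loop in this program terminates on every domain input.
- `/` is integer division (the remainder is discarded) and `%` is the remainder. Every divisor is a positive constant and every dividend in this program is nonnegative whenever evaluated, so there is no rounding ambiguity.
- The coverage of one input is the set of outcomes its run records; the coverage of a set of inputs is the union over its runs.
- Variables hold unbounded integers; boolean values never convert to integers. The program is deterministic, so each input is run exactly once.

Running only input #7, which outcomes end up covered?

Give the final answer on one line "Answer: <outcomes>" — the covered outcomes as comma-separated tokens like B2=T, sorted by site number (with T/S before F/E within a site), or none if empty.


Event log for input #7 (d=2, w=3, y=6):
  B1->F, B3->F, B4->T
distinct outcomes covered: B1=F, B3=F, B4=T
Answer: B1=F, B3=F, B4=T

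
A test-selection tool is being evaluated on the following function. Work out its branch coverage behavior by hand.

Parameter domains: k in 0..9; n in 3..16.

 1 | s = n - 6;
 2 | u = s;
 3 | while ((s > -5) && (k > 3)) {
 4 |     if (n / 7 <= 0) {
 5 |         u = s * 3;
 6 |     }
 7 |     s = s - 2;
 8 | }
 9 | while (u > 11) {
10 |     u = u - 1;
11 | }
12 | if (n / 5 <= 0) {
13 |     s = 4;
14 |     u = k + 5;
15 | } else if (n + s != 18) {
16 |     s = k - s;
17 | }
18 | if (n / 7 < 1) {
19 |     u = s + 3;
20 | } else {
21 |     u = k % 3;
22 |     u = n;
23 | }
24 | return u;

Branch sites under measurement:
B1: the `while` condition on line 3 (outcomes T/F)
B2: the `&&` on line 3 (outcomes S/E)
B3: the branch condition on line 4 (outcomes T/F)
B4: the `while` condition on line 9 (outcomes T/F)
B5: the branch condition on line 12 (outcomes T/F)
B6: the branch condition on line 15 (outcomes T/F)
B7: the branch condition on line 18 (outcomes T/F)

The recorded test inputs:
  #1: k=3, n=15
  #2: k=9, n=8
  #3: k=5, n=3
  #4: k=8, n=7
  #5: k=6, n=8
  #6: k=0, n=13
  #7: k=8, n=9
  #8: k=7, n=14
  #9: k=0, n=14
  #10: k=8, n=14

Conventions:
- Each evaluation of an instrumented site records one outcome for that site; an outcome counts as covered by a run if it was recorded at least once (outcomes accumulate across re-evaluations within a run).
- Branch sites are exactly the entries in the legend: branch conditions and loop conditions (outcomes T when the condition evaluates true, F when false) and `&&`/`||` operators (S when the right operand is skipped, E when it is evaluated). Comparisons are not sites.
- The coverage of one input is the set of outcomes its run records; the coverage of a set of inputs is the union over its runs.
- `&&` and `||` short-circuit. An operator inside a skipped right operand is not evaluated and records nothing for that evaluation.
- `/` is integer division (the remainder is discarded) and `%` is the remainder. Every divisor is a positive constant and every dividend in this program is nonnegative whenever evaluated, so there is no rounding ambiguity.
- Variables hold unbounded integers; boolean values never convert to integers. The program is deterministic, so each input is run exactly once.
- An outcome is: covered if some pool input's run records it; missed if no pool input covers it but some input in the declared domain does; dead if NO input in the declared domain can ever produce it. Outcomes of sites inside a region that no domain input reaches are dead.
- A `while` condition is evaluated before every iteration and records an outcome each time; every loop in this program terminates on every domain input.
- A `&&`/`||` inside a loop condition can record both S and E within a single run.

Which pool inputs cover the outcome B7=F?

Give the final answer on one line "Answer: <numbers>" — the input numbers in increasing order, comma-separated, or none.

input #1 (k=3, n=15): records B7=F
input #2 (k=9, n=8): records B7=F
input #3 (k=5, n=3): does not record B7=F
input #4 (k=8, n=7): records B7=F
input #5 (k=6, n=8): records B7=F
input #6 (k=0, n=13): records B7=F
input #7 (k=8, n=9): records B7=F
input #8 (k=7, n=14): records B7=F
input #9 (k=0, n=14): records B7=F
input #10 (k=8, n=14): records B7=F

Answer: 1, 2, 4, 5, 6, 7, 8, 9, 10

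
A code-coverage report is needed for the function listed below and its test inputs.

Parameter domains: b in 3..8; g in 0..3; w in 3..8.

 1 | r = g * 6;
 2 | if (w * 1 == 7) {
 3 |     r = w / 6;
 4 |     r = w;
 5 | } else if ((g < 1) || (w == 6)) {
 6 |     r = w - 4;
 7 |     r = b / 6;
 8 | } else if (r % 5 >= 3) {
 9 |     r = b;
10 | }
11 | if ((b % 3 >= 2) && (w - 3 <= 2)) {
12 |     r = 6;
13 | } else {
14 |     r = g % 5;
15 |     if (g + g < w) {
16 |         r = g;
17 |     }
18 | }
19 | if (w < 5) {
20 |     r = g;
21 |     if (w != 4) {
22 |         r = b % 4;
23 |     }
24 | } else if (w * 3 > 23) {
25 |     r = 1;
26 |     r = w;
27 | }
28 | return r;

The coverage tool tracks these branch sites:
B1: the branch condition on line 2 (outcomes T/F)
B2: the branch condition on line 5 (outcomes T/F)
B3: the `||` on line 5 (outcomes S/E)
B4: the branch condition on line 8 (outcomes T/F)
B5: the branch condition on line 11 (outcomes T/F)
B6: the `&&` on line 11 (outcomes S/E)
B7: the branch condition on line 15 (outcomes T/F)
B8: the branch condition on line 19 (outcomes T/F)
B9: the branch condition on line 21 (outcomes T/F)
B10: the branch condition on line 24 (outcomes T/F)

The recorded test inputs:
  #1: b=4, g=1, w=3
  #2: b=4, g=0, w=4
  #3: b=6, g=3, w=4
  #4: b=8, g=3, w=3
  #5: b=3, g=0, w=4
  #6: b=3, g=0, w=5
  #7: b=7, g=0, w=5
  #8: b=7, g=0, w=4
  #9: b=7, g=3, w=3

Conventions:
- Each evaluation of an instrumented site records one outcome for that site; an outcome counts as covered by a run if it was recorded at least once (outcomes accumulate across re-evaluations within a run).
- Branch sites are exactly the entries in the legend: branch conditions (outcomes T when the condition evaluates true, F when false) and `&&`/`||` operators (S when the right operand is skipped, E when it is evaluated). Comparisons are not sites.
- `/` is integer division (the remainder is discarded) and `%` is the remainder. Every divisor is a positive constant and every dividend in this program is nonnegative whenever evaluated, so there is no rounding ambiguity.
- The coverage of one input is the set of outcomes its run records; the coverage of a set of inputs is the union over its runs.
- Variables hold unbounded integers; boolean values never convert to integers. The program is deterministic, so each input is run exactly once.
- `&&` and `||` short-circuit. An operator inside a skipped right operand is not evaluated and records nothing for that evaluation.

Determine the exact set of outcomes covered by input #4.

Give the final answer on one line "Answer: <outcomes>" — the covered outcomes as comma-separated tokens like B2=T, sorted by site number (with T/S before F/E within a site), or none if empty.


Running input #4 (b=8, g=3, w=3), event by event:
  B1->F, B3->E, B2->F, B4->T, B6->E, B5->T, B8->T, B9->T
collecting distinct outcomes: B1=F, B2=F, B3=E, B4=T, B5=T, B6=E, B8=T, B9=T
Answer: B1=F, B2=F, B3=E, B4=T, B5=T, B6=E, B8=T, B9=T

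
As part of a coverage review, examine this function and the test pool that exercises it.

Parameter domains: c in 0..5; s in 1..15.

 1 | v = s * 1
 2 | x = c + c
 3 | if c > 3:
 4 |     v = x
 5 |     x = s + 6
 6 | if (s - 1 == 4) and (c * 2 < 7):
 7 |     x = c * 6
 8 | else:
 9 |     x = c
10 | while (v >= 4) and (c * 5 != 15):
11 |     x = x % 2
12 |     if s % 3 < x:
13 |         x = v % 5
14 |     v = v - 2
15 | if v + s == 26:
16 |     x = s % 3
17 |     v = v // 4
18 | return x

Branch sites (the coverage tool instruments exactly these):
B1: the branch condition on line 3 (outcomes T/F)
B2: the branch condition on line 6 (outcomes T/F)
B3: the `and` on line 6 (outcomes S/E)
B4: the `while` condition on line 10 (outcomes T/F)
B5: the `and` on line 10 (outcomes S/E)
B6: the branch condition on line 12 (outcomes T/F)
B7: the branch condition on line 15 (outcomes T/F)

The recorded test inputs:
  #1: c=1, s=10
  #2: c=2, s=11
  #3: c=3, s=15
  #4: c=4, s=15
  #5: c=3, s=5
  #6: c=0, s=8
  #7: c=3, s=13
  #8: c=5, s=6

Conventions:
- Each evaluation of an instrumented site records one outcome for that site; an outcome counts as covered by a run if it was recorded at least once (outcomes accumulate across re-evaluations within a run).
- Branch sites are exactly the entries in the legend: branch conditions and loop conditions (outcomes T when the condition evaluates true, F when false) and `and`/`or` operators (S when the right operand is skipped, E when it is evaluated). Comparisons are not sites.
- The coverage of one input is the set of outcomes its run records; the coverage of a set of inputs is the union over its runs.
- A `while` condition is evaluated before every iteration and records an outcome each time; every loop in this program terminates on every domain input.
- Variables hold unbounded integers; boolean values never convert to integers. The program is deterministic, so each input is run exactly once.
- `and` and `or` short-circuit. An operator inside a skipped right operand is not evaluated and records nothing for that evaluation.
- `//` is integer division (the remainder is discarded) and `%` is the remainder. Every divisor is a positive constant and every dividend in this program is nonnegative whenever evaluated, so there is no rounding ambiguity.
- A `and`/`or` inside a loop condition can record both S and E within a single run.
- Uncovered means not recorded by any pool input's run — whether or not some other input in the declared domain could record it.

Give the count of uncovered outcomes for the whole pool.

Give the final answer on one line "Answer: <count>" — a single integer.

input #1 (c=1, s=10): events B1->F, B3->S, B2->F, B5->E, B4->T, B6->F, B5->E, B4->T, B6->F, B5->E, B4->T, B6->F, B5->E, B4->T, ...; covers B1=F, B2=F, B3=S, B4=T, B4=F, B5=S, B5=E, B6=F, B7=F
input #2 (c=2, s=11): events B1->F, B3->S, B2->F, B5->E, B4->T, B6->F, B5->E, B4->T, B6->F, B5->E, B4->T, B6->F, B5->E, B4->T, ...; covers B1=F, B2=F, B3=S, B4=T, B4=F, B5=S, B5=E, B6=F, B7=F
input #3 (c=3, s=15): events B1->F, B3->S, B2->F, B5->E, B4->F, B7->F; covers B1=F, B2=F, B3=S, B4=F, B5=E, B7=F
input #4 (c=4, s=15): events B1->T, B3->S, B2->F, B5->E, B4->T, B6->F, B5->E, B4->T, B6->F, B5->E, B4->T, B6->F, B5->S, B4->F, ...; covers B1=T, B2=F, B3=S, B4=T, B4=F, B5=S, B5=E, B6=F, B7=F
input #5 (c=3, s=5): events B1->F, B3->E, B2->T, B5->E, B4->F, B7->F; covers B1=F, B2=T, B3=E, B4=F, B5=E, B7=F
input #6 (c=0, s=8): events B1->F, B3->S, B2->F, B5->E, B4->T, B6->F, B5->E, B4->T, B6->F, B5->E, B4->T, B6->F, B5->S, B4->F, ...; covers B1=F, B2=F, B3=S, B4=T, B4=F, B5=S, B5=E, B6=F, B7=F
input #7 (c=3, s=13): events B1->F, B3->S, B2->F, B5->E, B4->F, B7->T; covers B1=F, B2=F, B3=S, B4=F, B5=E, B7=T
input #8 (c=5, s=6): events B1->T, B3->S, B2->F, B5->E, B4->T, B6->T, B5->E, B4->T, B6->F, B5->E, B4->T, B6->F, B5->E, B4->T, ...; covers B1=T, B2=F, B3=S, B4=T, B4=F, B5=S, B5=E, B6=T, B6=F, B7=F
union over the pool: B1=T, B1=F, B2=T, B2=F, B3=S, B3=E, B4=T, B4=F, B5=S, B5=E, B6=T, B6=F, B7=T, B7=F
uncovered (0 of 14): none

Answer: 0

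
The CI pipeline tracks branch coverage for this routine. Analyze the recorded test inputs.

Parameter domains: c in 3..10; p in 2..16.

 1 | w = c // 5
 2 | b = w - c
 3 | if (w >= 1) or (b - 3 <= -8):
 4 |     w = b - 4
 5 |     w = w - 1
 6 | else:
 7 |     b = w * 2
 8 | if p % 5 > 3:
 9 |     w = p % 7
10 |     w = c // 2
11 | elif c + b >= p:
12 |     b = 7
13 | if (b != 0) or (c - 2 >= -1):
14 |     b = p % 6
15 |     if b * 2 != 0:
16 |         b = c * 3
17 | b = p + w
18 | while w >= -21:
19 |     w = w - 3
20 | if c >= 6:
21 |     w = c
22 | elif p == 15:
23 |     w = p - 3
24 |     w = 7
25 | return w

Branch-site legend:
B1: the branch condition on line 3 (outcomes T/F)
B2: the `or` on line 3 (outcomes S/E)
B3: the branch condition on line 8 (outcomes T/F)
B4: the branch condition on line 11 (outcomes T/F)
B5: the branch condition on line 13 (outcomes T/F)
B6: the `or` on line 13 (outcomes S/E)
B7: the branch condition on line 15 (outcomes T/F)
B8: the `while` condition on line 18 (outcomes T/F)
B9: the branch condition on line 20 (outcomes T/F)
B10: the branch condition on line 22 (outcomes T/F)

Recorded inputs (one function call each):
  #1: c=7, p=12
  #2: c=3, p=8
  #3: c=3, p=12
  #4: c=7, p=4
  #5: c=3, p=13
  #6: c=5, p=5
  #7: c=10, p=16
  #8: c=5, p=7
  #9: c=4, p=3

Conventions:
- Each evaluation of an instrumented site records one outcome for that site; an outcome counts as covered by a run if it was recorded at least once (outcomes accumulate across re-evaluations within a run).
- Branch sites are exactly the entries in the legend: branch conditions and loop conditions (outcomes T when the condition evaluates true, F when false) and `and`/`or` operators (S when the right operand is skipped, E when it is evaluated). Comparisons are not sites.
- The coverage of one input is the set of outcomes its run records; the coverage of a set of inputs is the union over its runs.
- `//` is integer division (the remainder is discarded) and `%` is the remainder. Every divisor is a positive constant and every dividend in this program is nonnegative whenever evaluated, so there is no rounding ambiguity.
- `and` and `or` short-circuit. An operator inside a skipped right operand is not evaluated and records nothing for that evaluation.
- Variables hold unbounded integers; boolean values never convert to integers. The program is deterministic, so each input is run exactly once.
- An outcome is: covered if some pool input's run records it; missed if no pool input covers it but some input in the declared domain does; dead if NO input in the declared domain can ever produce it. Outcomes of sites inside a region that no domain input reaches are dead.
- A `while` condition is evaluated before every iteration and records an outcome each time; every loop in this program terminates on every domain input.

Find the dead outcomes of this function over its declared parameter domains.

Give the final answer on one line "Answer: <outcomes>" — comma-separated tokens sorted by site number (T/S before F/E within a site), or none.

exhaustive pass over the 120-input domain:
  B5=F: zero occurrences over every domain input -> dead
  reachable outcomes have witnesses, e.g. B1=T (e.g. c=5, p=2), B1=F (e.g. c=3, p=2), B2=S (e.g. c=5, p=2), B2=E (e.g. c=3, p=2)

Answer: B5=F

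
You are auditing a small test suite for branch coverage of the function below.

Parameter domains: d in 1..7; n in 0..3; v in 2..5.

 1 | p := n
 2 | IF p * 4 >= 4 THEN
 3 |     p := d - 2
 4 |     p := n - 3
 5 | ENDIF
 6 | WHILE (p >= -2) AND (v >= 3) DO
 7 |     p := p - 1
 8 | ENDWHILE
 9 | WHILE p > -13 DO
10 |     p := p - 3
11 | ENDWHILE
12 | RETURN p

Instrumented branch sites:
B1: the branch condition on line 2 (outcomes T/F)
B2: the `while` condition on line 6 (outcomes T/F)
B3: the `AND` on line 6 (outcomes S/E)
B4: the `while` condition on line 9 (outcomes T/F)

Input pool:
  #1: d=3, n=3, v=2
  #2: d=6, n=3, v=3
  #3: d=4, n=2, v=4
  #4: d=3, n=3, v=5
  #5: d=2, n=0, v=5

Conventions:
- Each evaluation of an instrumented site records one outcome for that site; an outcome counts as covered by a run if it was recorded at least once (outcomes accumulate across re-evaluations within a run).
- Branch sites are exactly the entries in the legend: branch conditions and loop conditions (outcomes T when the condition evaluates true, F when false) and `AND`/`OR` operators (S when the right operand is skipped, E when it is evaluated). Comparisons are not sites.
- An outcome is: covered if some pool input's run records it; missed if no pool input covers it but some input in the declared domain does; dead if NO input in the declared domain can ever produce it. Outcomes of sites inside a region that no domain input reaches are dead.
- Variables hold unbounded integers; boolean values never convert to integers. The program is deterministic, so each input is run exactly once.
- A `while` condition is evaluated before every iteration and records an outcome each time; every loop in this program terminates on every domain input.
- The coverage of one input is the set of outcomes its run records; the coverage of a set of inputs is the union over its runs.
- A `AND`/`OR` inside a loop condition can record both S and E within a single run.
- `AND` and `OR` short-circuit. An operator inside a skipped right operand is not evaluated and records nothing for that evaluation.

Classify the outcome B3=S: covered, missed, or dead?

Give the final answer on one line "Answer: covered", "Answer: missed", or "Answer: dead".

B3=S is recorded by pool input(s) 2, 3, 4, 5 -> covered

Answer: covered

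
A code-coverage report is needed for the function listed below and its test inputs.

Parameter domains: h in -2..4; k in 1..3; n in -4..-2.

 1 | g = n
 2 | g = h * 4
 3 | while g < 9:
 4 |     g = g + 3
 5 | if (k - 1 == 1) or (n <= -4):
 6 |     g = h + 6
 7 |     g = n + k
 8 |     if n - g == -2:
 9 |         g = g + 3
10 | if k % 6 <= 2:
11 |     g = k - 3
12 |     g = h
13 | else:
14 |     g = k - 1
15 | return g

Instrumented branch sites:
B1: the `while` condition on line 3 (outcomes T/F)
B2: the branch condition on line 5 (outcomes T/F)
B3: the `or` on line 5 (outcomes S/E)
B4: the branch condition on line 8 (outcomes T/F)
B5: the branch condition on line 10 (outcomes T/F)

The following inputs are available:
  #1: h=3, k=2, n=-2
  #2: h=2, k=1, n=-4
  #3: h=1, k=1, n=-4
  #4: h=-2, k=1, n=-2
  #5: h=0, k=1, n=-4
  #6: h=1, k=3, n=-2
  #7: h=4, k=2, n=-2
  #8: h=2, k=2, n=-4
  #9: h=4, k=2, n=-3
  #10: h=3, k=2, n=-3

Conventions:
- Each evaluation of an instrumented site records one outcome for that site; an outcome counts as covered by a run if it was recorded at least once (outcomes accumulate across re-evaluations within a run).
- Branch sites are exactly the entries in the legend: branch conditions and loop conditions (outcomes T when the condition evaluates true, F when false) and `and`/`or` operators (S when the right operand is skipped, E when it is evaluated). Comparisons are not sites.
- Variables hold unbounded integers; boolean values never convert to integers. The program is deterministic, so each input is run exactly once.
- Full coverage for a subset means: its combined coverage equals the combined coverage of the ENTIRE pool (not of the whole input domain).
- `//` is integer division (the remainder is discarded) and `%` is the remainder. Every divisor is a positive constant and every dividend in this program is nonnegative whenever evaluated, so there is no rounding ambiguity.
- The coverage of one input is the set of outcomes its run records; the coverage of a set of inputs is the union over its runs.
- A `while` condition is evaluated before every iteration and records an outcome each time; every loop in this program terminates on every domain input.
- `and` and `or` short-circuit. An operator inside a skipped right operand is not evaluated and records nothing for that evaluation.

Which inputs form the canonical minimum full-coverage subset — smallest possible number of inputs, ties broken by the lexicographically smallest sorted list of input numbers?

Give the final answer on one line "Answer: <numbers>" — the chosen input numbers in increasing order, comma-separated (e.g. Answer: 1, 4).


input #1, h=3, k=2, n=-2: outcomes B1=F, B2=T, B3=S, B4=T, B5=T
input #2, h=2, k=1, n=-4: outcomes B1=T, B1=F, B2=T, B3=E, B4=F, B5=T
input #3, h=1, k=1, n=-4: outcomes B1=T, B1=F, B2=T, B3=E, B4=F, B5=T
input #4, h=-2, k=1, n=-2: outcomes B1=T, B1=F, B2=F, B3=E, B5=T
input #5, h=0, k=1, n=-4: outcomes B1=T, B1=F, B2=T, B3=E, B4=F, B5=T
input #6, h=1, k=3, n=-2: outcomes B1=T, B1=F, B2=F, B3=E, B5=F
input #7, h=4, k=2, n=-2: outcomes B1=F, B2=T, B3=S, B4=T, B5=T
input #8, h=2, k=2, n=-4: outcomes B1=T, B1=F, B2=T, B3=S, B4=T, B5=T
input #9, h=4, k=2, n=-3: outcomes B1=F, B2=T, B3=S, B4=T, B5=T
input #10, h=3, k=2, n=-3: outcomes B1=F, B2=T, B3=S, B4=T, B5=T
pool-wide coverage (10 outcomes): B1=T, B1=F, B2=T, B2=F, B3=S, B3=E, B4=T, B4=F, B5=T, B5=F
every size-1 subset falls short of the 10 outcomes (best: 6/10)
every size-2 subset falls short of the 10 outcomes (best: 9/10)
at size 3, {1, 2, 6} reaches all 10 outcomes; every lexicographically earlier size-3 subset fails
Answer: 1, 2, 6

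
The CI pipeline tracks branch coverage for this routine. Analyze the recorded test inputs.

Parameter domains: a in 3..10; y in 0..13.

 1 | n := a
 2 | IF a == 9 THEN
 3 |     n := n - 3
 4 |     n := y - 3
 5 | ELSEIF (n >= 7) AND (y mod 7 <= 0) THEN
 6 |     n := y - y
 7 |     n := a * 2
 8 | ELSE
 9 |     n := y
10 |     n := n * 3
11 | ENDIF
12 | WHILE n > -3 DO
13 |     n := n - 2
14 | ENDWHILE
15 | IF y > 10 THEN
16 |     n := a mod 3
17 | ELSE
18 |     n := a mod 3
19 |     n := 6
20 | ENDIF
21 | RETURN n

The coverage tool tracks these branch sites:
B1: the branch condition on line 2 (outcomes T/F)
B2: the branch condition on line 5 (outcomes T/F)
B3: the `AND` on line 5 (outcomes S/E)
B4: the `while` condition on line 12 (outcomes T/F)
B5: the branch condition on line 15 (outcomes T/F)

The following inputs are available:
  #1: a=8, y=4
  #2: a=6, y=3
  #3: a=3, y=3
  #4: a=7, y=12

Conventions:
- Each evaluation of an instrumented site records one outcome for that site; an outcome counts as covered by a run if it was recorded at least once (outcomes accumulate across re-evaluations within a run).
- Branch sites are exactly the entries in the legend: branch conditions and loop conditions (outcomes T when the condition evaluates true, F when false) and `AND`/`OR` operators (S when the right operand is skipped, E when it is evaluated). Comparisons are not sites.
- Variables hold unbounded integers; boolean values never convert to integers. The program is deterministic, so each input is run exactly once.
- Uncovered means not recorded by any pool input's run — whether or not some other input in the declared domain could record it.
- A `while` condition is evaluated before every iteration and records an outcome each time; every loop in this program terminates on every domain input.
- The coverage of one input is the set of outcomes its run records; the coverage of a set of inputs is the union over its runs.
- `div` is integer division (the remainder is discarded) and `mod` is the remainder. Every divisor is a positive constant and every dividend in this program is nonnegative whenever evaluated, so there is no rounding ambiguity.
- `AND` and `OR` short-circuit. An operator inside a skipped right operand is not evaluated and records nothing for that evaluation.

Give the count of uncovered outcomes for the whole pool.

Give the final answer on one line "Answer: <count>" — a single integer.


run #1 (a=8, y=4) records B1=F, B2=F, B3=E, B4=T, B4=F, B5=F
run #2 (a=6, y=3) records B1=F, B2=F, B3=S, B4=T, B4=F, B5=F
run #3 (a=3, y=3) records B1=F, B2=F, B3=S, B4=T, B4=F, B5=F
run #4 (a=7, y=12) records B1=F, B2=F, B3=E, B4=T, B4=F, B5=T
union over the pool: B1=F, B2=F, B3=S, B3=E, B4=T, B4=F, B5=T, B5=F
uncovered (2 of 10): B1=T, B2=T
Answer: 2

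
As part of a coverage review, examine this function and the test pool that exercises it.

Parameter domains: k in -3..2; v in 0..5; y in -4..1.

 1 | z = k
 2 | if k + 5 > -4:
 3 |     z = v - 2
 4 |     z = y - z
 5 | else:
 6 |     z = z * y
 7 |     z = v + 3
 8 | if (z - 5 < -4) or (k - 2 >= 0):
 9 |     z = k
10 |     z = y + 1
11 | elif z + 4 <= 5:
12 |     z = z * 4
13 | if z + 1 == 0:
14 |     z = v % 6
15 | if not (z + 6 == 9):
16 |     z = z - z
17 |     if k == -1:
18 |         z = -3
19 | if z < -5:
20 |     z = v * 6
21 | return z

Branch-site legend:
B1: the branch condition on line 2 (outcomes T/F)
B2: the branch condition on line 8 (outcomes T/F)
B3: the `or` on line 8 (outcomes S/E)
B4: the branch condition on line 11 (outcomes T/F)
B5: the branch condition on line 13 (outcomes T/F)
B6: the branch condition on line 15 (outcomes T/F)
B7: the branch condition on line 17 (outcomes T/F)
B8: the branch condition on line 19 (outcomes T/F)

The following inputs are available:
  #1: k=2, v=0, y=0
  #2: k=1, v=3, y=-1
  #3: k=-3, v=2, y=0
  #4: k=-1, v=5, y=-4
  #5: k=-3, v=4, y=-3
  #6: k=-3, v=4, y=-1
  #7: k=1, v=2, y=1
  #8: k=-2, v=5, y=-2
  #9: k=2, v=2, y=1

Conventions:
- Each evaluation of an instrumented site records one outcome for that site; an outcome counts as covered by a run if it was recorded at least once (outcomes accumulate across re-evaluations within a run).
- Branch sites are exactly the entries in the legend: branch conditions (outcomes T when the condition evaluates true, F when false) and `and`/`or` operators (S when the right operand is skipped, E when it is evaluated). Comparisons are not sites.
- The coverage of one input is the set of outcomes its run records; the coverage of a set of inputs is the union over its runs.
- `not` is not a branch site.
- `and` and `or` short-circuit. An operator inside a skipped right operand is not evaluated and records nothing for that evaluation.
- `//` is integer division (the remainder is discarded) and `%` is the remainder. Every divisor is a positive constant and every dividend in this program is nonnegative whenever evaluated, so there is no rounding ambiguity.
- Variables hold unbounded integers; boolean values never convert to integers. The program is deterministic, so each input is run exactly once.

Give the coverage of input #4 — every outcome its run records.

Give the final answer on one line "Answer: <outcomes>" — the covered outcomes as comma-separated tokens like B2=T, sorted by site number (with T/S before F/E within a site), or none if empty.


Simulating input #4 (k=-1, v=5, y=-4) step by step:
  B1->T, B3->S, B2->T, B5->F, B6->T, B7->T, B8->F
as a set, this run covers: B1=T, B2=T, B3=S, B5=F, B6=T, B7=T, B8=F
Answer: B1=T, B2=T, B3=S, B5=F, B6=T, B7=T, B8=F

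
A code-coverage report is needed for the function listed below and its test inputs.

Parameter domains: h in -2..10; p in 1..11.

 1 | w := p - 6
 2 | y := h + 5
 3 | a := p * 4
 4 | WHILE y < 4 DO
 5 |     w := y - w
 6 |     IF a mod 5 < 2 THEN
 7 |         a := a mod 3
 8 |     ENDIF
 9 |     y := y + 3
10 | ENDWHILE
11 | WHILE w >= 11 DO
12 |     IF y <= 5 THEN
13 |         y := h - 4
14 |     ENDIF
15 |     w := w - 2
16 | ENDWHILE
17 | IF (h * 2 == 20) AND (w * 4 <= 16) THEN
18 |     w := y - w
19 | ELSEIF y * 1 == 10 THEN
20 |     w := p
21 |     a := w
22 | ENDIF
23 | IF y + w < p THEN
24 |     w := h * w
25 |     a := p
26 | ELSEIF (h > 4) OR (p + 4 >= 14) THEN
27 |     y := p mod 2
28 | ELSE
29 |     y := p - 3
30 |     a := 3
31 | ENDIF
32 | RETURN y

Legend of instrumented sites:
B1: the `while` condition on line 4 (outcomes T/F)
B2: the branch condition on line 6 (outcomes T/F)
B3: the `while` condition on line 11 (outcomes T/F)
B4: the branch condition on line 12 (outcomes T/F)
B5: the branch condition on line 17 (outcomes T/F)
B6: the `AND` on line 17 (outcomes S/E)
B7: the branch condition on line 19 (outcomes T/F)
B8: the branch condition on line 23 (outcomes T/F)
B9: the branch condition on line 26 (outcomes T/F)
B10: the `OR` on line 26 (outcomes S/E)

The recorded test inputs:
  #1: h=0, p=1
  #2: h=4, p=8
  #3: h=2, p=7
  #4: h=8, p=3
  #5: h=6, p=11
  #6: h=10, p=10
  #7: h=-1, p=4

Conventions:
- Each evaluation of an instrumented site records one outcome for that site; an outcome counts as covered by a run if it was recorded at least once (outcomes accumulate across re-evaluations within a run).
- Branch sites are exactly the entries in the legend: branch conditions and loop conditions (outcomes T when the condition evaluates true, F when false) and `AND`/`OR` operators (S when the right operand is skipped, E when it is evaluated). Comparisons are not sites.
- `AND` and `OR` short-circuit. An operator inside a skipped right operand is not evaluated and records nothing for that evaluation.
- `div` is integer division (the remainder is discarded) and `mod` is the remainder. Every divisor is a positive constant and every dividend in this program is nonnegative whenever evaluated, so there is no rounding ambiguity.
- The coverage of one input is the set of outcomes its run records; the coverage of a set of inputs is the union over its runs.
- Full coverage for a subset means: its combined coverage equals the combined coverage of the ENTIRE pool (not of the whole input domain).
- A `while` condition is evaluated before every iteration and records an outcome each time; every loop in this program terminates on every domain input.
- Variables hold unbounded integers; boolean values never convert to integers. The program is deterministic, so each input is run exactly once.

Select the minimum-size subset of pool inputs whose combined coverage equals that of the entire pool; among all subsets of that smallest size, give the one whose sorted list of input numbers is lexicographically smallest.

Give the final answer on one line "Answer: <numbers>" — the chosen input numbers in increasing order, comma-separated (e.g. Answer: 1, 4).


input #1, h=0, p=1: events B1->F, B3->F, B6->S, B5->F, B7->F, B8->T; outcomes B1=F, B3=F, B5=F, B6=S, B7=F, B8=T
input #2, h=4, p=8: events B1->F, B3->F, B6->S, B5->F, B7->F, B8->F, B10->E, B9->F; outcomes B1=F, B3=F, B5=F, B6=S, B7=F, B8=F, B9=F, B10=E
input #3, h=2, p=7: events B1->F, B3->F, B6->S, B5->F, B7->F, B8->F, B10->E, B9->F; outcomes B1=F, B3=F, B5=F, B6=S, B7=F, B8=F, B9=F, B10=E
input #4, h=8, p=3: events B1->F, B3->F, B6->S, B5->F, B7->F, B8->F, B10->S, B9->T; outcomes B1=F, B3=F, B5=F, B6=S, B7=F, B8=F, B9=T, B10=S
input #5, h=6, p=11: events B1->F, B3->F, B6->S, B5->F, B7->F, B8->F, B10->S, B9->T; outcomes B1=F, B3=F, B5=F, B6=S, B7=F, B8=F, B9=T, B10=S
input #6, h=10, p=10: events B1->F, B3->F, B6->E, B5->T, B8->F, B10->S, B9->T; outcomes B1=F, B3=F, B5=T, B6=E, B8=F, B9=T, B10=S
input #7, h=-1, p=4: events B1->F, B3->F, B6->S, B5->F, B7->F, B8->T; outcomes B1=F, B3=F, B5=F, B6=S, B7=F, B8=T
the full pool covers 13 outcomes: B1=F, B3=F, B5=T, B5=F, B6=S, B6=E, B7=F, B8=T, B8=F, B9=T, B9=F, B10=S, B10=E
every size-1 subset falls short of the 13 outcomes (best: 8/13)
every size-2 subset falls short of the 13 outcomes (best: 12/13)
size 3: inputs {1, 2, 6} cover all 13 outcomes, and no lexicographically smaller subset of this size does
Answer: 1, 2, 6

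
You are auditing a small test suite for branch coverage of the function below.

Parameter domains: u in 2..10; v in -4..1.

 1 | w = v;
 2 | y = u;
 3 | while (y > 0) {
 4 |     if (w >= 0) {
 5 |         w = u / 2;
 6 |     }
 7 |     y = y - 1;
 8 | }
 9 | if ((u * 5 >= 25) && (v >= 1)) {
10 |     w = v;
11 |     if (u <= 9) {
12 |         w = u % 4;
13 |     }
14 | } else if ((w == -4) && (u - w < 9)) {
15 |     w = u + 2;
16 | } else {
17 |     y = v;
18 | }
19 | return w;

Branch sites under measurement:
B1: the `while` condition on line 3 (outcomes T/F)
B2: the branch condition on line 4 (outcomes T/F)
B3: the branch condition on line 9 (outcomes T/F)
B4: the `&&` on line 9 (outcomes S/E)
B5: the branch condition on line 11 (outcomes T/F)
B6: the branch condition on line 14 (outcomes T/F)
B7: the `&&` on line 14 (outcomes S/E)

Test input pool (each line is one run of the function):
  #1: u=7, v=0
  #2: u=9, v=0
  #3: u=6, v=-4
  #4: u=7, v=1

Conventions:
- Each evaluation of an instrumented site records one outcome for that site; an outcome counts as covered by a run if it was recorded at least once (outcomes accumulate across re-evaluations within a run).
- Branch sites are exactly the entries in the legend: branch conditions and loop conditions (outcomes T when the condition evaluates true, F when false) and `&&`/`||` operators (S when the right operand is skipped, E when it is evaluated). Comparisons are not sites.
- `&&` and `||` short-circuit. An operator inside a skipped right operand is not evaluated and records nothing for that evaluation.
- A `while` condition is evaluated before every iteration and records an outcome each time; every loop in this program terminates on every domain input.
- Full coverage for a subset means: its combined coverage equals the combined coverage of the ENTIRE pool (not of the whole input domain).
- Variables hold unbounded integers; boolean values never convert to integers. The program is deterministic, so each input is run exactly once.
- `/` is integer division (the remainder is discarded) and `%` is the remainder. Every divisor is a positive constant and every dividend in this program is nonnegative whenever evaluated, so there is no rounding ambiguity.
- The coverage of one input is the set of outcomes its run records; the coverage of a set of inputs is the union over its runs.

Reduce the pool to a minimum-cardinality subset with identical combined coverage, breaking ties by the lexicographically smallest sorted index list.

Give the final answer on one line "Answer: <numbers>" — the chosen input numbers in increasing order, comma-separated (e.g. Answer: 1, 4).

#1 (u=7, v=0) -> covered: B1=T, B1=F, B2=T, B3=F, B4=E, B6=F, B7=S
#2 (u=9, v=0) -> covered: B1=T, B1=F, B2=T, B3=F, B4=E, B6=F, B7=S
#3 (u=6, v=-4) -> covered: B1=T, B1=F, B2=F, B3=F, B4=E, B6=F, B7=E
#4 (u=7, v=1) -> covered: B1=T, B1=F, B2=T, B3=T, B4=E, B5=T
together the pool reaches 11 outcomes: B1=T, B1=F, B2=T, B2=F, B3=T, B3=F, B4=E, B5=T, B6=F, B7=S, B7=E
size 1 is not enough: best union over all size-1 subsets is 7/11
size 2 is not enough: best union over all size-2 subsets is 10/11
inputs {1, 3, 4} (size 3) cover everything; no size-3 subset with a lexicographically smaller index list covers all 11

Answer: 1, 3, 4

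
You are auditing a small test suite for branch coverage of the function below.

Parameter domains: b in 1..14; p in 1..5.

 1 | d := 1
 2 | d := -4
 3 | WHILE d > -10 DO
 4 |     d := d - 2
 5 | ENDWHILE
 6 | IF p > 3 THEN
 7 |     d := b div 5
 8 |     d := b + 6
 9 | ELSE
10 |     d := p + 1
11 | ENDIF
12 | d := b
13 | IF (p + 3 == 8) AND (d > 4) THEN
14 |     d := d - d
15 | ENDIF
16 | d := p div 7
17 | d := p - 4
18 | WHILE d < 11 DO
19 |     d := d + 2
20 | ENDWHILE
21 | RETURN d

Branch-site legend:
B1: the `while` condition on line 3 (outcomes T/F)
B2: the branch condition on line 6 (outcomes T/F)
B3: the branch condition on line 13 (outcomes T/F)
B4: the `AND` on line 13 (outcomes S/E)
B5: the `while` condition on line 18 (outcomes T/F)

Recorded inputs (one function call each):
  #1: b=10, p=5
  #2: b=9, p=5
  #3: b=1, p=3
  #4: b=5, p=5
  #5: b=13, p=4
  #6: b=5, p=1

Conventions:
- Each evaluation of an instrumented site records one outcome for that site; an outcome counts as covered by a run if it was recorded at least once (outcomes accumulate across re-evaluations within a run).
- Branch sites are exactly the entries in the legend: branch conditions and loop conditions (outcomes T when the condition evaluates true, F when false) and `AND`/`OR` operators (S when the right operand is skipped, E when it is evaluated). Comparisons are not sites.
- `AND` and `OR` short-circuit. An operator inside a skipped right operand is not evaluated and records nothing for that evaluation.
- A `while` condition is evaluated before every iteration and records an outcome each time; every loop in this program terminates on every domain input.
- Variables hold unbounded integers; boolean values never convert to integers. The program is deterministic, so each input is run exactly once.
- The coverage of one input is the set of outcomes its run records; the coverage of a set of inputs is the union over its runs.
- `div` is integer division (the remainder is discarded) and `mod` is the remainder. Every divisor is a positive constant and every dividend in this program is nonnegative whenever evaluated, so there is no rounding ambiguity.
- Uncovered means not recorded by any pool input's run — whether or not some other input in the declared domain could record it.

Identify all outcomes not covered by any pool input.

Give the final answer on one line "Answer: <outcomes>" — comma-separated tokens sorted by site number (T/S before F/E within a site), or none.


input #1, b=10, p=5: events B1->T, B1->T, B1->T, B1->F, B2->T, B4->E, B3->T, B5->T, B5->T, B5->T, B5->T, B5->T, B5->F; outcomes B1=T, B1=F, B2=T, B3=T, B4=E, B5=T, B5=F
input #2, b=9, p=5: events B1->T, B1->T, B1->T, B1->F, B2->T, B4->E, B3->T, B5->T, B5->T, B5->T, B5->T, B5->T, B5->F; outcomes B1=T, B1=F, B2=T, B3=T, B4=E, B5=T, B5=F
input #3, b=1, p=3: events B1->T, B1->T, B1->T, B1->F, B2->F, B4->S, B3->F, B5->T, B5->T, B5->T, B5->T, B5->T, B5->T, B5->F; outcomes B1=T, B1=F, B2=F, B3=F, B4=S, B5=T, B5=F
input #4, b=5, p=5: events B1->T, B1->T, B1->T, B1->F, B2->T, B4->E, B3->T, B5->T, B5->T, B5->T, B5->T, B5->T, B5->F; outcomes B1=T, B1=F, B2=T, B3=T, B4=E, B5=T, B5=F
input #5, b=13, p=4: events B1->T, B1->T, B1->T, B1->F, B2->T, B4->S, B3->F, B5->T, B5->T, B5->T, B5->T, B5->T, B5->T, B5->F; outcomes B1=T, B1=F, B2=T, B3=F, B4=S, B5=T, B5=F
input #6, b=5, p=1: events B1->T, B1->T, B1->T, B1->F, B2->F, B4->S, B3->F, B5->T, B5->T, B5->T, B5->T, B5->T, B5->T, B5->T, ...; outcomes B1=T, B1=F, B2=F, B3=F, B4=S, B5=T, B5=F
union over the pool: B1=T, B1=F, B2=T, B2=F, B3=T, B3=F, B4=S, B4=E, B5=T, B5=F
uncovered (0 of 10): none
Answer: none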